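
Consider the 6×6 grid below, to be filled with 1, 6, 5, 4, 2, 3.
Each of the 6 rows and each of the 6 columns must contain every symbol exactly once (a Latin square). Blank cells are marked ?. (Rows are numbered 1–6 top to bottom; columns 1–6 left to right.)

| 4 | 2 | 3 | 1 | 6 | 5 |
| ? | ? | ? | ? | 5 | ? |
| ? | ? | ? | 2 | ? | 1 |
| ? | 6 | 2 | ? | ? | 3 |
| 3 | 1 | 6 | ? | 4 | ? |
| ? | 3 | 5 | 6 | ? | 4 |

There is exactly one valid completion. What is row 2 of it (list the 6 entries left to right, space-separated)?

Row 2, column 2: row 2 has {5} and column 2 has {1, 6, 2, 3}, leaving only 4.
Row 2, column 3: row 2 has {5, 4} and column 3 has {6, 5, 2, 3}, leaving only 1.
Row 2, column 4: row 2 has {1, 5, 4} and column 4 has {1, 6, 2}, leaving only 3.
Row 3, column 2: row 3 has {1, 2} and column 2 has {1, 6, 4, 2, 3}, leaving only 5.
Row 3, column 1: row 3 has {1, 5, 2} and column 1 has {4, 3}, leaving only 6.
Row 2, column 1: row 2 has {1, 5, 4, 3} and column 1 has {6, 4, 3}, leaving only 2.
Row 2, column 6: row 2 has {1, 5, 4, 2, 3} and column 6 has {1, 5, 4, 3}, leaving only 6.
So row 2 reads: 2 4 1 3 5 6.

2 4 1 3 5 6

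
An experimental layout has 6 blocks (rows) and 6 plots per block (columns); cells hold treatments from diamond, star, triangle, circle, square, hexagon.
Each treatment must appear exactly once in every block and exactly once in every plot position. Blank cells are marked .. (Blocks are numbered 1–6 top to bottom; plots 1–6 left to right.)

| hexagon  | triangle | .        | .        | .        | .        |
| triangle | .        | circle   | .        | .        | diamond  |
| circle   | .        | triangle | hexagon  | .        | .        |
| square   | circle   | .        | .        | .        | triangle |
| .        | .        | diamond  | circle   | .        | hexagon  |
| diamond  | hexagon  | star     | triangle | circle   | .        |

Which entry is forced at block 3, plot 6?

Block 1, plot 3: block 1 has {triangle, hexagon} and plot 3 has {diamond, star, triangle, circle}, leaving only square.
Block 4, plot 3: block 4 has {triangle, circle, square} and plot 3 has {diamond, star, triangle, circle, square}, leaving only hexagon.
Block 5, plot 1: block 5 has {diamond, circle, hexagon} and plot 1 has {diamond, triangle, circle, square, hexagon}, leaving only star.
Block 5, plot 2: block 5 has {diamond, star, circle, hexagon} and plot 2 has {triangle, circle, hexagon}, leaving only square.
Block 2, plot 2: block 2 has {diamond, triangle, circle} and plot 2 has {triangle, circle, square, hexagon}, leaving only star.
Block 2, plot 4: block 2 has {diamond, star, triangle, circle} and plot 4 has {triangle, circle, hexagon}, leaving only square.
Block 2, plot 5: block 2 has {diamond, star, triangle, circle, square} and plot 5 has {circle}, leaving only hexagon.
Block 3, plot 2: block 3 has {triangle, circle, hexagon} and plot 2 has {star, triangle, circle, square, hexagon}, leaving only diamond.
Block 5, plot 5: block 5 has {diamond, star, circle, square, hexagon} and plot 5 has {circle, hexagon}, leaving only triangle.
Block 6, plot 6: block 6 has {diamond, star, triangle, circle, hexagon} and plot 6 has {diamond, triangle, hexagon}, leaving only square.
Block 3 already has {diamond, triangle, circle, hexagon} and plot 6 already has {diamond, triangle, square, hexagon}, so block 3, plot 6 must be star.

star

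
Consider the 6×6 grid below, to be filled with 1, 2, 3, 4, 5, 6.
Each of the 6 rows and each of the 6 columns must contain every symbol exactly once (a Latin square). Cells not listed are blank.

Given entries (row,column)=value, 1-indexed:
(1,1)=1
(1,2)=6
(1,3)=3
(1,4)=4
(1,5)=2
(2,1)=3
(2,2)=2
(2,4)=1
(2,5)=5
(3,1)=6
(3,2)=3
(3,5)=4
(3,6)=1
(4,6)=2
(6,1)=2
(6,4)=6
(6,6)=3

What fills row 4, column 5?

Row 1, column 6: row 1 has {1, 2, 3, 4, 6} and column 6 has {1, 2, 3}, leaving only 5.
Row 6, column 5: row 6 has {2, 3, 6} and column 5 has {2, 4, 5}, leaving only 1.
Row 4, column 5 is narrowed to {3, 6}.
If it were 3, then row 6, column 3 would be left with no valid symbol.
So row 4, column 5 must be 6.

6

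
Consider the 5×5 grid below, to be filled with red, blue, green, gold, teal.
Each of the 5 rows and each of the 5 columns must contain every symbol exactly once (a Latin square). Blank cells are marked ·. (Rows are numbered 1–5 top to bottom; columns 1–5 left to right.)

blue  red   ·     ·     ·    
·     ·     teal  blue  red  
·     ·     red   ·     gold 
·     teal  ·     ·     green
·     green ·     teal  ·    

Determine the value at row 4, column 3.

blue

Row 1, column 5: row 1 has {red, blue} and column 5 has {red, green, gold}, leaving only teal.
Row 2, column 2: row 2 has {red, blue, teal} and column 2 has {red, green, teal}, leaving only gold.
Row 2, column 1: row 2 has {red, blue, gold, teal} and column 1 has {blue}, leaving only green.
Row 3, column 1: row 3 has {red, gold} and column 1 has {blue, green}, leaving only teal.
Row 3, column 2: row 3 has {red, gold, teal} and column 2 has {red, green, gold, teal}, leaving only blue.
Row 3, column 4: row 3 has {red, blue, gold, teal} and column 4 has {blue, teal}, leaving only green.
Row 1, column 4: row 1 has {red, blue, teal} and column 4 has {blue, green, teal}, leaving only gold.
Row 1, column 3: row 1 has {red, blue, gold, teal} and column 3 has {red, teal}, leaving only green.
Row 4, column 4: row 4 has {green, teal} and column 4 has {blue, green, gold, teal}, leaving only red.
Row 4, column 1: row 4 has {red, green, teal} and column 1 has {blue, green, teal}, leaving only gold.
Row 4 already has {red, green, gold, teal} and column 3 already has {red, green, teal}, so row 4, column 3 must be blue.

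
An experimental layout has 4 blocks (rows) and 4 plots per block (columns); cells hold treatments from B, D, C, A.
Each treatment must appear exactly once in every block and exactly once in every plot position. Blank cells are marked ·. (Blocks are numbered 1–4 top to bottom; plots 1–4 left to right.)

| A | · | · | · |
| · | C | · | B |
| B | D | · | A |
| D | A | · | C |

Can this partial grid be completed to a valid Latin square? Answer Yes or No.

No

Block 2, plot 1: block 2 together with plot 1 already contain {B, D, C, A} — every symbol — so nothing can go there. The grid has no valid completion.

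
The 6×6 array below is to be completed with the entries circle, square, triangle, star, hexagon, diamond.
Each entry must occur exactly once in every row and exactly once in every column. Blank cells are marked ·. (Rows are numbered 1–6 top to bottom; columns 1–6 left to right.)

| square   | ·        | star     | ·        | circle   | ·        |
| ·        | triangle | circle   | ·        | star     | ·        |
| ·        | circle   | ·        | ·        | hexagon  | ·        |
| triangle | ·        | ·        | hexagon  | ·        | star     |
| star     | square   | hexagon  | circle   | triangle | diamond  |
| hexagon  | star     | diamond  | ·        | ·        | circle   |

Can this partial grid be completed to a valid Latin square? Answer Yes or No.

Row 2, column 1: row 2 has {circle, triangle, star} and column 1 has {square, triangle, star, hexagon}, so it must be diamond.
Now row 3, column 1: row 3 together with column 1 already contain {circle, square, triangle, star, hexagon, diamond} — every symbol — so nothing can go there. The grid has no valid completion.

No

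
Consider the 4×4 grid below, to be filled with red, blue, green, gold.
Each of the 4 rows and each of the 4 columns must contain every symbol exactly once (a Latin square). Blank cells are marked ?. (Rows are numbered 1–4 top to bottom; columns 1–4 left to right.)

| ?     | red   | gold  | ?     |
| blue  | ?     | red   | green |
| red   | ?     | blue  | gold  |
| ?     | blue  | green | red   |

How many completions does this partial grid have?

Row 1, column 1: eliminating its row and column leaves {green}.
Row 1, column 4: eliminating its row and column leaves {blue}.
Row 2, column 2: eliminating its row and column leaves {gold}.
Row 3, column 2: eliminating its row and column leaves {green}.
Row 4, column 1: eliminating its row and column leaves {gold}.
Only one assignment across all blanks avoids any row or column repeat, giving 1 completion.

1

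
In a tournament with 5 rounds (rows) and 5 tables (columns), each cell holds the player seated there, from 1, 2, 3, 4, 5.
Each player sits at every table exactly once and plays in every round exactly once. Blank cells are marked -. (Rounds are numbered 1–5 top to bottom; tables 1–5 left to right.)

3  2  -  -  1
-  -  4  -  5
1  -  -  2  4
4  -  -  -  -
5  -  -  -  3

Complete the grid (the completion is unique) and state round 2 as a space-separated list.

2 1 4 3 5

Round 2, table 1: round 2 has {4, 5} and table 1 has {1, 3, 4, 5}, leaving only 2.
Round 1, table 3: round 1 has {1, 2, 3} and table 3 has {4}, leaving only 5.
Round 1, table 4: round 1 has {1, 2, 3, 5} and table 4 has {2}, leaving only 4.
Round 3, table 3: round 3 has {1, 2, 4} and table 3 has {4, 5}, leaving only 3.
Round 3, table 2: round 3 has {1, 2, 3, 4} and table 2 has {2}, leaving only 5.
Round 4, table 5: round 4 has {4} and table 5 has {1, 3, 4, 5}, leaving only 2.
Round 4, table 3: round 4 has {2, 4} and table 3 has {3, 4, 5}, leaving only 1.
Round 4, table 2: round 4 has {1, 2, 4} and table 2 has {2, 5}, leaving only 3.
Round 2, table 2: round 2 has {2, 4, 5} and table 2 has {2, 3, 5}, leaving only 1.
Round 2, table 4: round 2 has {1, 2, 4, 5} and table 4 has {2, 4}, leaving only 3.
So round 2 reads: 2 1 4 3 5.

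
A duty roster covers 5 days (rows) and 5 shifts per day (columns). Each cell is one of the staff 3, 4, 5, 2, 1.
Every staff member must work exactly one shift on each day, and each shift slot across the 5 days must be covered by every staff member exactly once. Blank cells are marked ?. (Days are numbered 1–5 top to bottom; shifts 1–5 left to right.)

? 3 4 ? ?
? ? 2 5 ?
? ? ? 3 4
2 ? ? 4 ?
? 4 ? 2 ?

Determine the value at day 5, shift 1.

3

Day 1, shift 4: day 1 has {3, 4} and shift 4 has {3, 4, 5, 2}, leaving only 1.
Day 1, shift 1: day 1 has {3, 4, 1} and shift 1 has {2}, leaving only 5.
Day 1, shift 5: day 1 has {3, 4, 5, 1} and shift 5 has {4}, leaving only 2.
Day 2, shift 2: day 2 has {5, 2} and shift 2 has {3, 4}, leaving only 1.
Day 2, shift 5: day 2 has {5, 2, 1} and shift 5 has {4, 2}, leaving only 3.
Day 2, shift 1: day 2 has {3, 5, 2, 1} and shift 1 has {5, 2}, leaving only 4.
Day 3, shift 1: day 3 has {3, 4} and shift 1 has {4, 5, 2}, leaving only 1.
Day 5 already has {4, 2} and shift 1 already has {4, 5, 2, 1}, so day 5, shift 1 must be 3.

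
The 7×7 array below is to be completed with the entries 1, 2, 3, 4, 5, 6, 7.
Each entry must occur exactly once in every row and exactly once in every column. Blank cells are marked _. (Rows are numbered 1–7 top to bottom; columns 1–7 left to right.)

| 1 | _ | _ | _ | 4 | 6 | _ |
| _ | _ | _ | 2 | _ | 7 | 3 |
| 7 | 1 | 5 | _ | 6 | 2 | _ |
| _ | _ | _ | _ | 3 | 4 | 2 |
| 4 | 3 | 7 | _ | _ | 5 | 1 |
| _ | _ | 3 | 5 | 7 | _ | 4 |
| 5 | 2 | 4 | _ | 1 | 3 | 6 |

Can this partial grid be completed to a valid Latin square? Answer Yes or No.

Row 3, column 7: row 3 together with column 7 already contain {1, 2, 3, 4, 5, 6, 7} — every symbol — so nothing can go there. The grid has no valid completion.

No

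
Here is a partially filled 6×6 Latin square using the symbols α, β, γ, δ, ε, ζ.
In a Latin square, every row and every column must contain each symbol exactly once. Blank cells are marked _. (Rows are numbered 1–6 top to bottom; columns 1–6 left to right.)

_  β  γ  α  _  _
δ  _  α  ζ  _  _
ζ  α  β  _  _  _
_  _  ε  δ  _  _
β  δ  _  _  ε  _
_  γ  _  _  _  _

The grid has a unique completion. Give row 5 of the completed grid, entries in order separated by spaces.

Row 5, column 3: row 5 has {β, δ, ε} and column 3 has {α, β, γ, ε}, leaving only ζ.
Row 5, column 4: row 5 has {β, δ, ε, ζ} and column 4 has {α, δ, ζ}, leaving only γ.
Row 5, column 6: row 5 has {β, γ, δ, ε, ζ} and column 6 has {}, leaving only α.
So row 5 reads: β δ ζ γ ε α.

β δ ζ γ ε α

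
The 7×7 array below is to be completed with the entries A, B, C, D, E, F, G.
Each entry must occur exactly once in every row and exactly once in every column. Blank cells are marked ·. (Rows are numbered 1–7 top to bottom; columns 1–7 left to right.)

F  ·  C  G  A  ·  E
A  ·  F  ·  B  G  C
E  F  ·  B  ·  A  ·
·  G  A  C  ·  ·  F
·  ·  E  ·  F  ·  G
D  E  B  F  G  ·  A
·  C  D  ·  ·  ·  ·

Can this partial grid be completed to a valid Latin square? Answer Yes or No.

No row or column among the givens repeats a symbol, and propagating forced cells runs into no contradiction.
One valid completion exists (for instance, F B C G A D E / A D F E B G C / E F G B C A D / B G A C D E F / C A E D F B G / D E B F G C A / G C D A E F B).

Yes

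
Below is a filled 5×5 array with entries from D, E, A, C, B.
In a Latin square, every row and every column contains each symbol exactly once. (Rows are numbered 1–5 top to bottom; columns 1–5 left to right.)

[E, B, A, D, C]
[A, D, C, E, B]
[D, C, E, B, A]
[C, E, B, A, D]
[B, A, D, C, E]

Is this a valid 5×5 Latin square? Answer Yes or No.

Yes

Each row is a permutation of the 5 symbols, and so is each column.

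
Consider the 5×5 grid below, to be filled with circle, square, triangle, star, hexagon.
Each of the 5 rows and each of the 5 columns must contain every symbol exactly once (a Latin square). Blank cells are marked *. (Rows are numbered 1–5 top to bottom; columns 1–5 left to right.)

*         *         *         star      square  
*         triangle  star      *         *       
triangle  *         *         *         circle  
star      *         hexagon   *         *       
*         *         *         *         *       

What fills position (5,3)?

circle

Row 2, column 5: row 2 has {triangle, star} and column 5 has {circle, square}, leaving only hexagon.
Row 3, column 3: row 3 has {circle, triangle} and column 3 has {star, hexagon}, leaving only square.
Row 3, column 4: row 3 has {circle, square, triangle} and column 4 has {star}, leaving only hexagon.
Row 3, column 2: row 3 has {circle, square, triangle, hexagon} and column 2 has {triangle}, leaving only star.
Row 4, column 5: row 4 has {star, hexagon} and column 5 has {circle, square, hexagon}, leaving only triangle.
Row 5, column 5: row 5 has {} and column 5 has {circle, square, triangle, hexagon}, leaving only star.
Row 5, column 3 is narrowed to {circle, triangle}.
If it were triangle, then row 1, column 2 would be left with no valid symbol.
So row 5, column 3 must be circle.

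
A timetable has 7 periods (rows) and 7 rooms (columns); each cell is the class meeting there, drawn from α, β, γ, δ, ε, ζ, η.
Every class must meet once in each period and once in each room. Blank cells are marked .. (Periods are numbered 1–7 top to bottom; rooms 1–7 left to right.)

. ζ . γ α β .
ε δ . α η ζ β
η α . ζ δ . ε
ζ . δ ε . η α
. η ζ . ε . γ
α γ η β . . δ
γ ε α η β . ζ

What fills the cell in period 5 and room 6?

α

Period 1, room 1: period 1 has {α, β, γ, ζ} and room 1 has {α, γ, ε, ζ, η}, leaving only δ.
Period 1, room 3: period 1 has {α, β, γ, δ, ζ} and room 3 has {α, δ, ζ, η}, leaving only ε.
Period 1, room 7: period 1 has {α, β, γ, δ, ε, ζ} and room 7 has {α, β, γ, δ, ε, ζ}, leaving only η.
Period 2, room 3: period 2 has {α, β, δ, ε, ζ, η} and room 3 has {α, δ, ε, ζ, η}, leaving only γ.
Period 3, room 3: period 3 has {α, δ, ε, ζ, η} and room 3 has {α, γ, δ, ε, ζ, η}, leaving only β.
Period 3, room 6: period 3 has {α, β, δ, ε, ζ, η} and room 6 has {β, ζ, η}, leaving only γ.
Period 4, room 2: period 4 has {α, δ, ε, ζ, η} and room 2 has {α, γ, δ, ε, ζ, η}, leaving only β.
Period 4, room 5: period 4 has {α, β, δ, ε, ζ, η} and room 5 has {α, β, δ, ε, η}, leaving only γ.
Period 5, room 1: period 5 has {γ, ε, ζ, η} and room 1 has {α, γ, δ, ε, ζ, η}, leaving only β.
Period 5, room 4: period 5 has {β, γ, ε, ζ, η} and room 4 has {α, β, γ, ε, ζ, η}, leaving only δ.
Period 5 already has {β, γ, δ, ε, ζ, η} and room 6 already has {β, γ, ζ, η}, so period 5, room 6 must be α.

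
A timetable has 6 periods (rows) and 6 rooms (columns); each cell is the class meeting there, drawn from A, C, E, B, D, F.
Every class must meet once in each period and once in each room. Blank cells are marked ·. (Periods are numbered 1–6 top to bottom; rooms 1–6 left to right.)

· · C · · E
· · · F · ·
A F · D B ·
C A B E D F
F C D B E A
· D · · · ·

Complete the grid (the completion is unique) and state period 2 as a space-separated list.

Period 1, room 2: period 1 has {C, E} and room 2 has {A, C, D, F}, leaving only B.
Period 2, room 2: period 2 has {F} and room 2 has {A, C, B, D, F}, leaving only E.
Period 2, room 3: period 2 has {E, F} and room 3 has {C, B, D}, leaving only A.
Period 2, room 5: period 2 has {A, E, F} and room 5 has {E, B, D}, leaving only C.
Period 1, room 1: period 1 has {C, E, B} and room 1 has {A, C, F}, leaving only D.
Period 2, room 1: period 2 has {A, C, E, F} and room 1 has {A, C, D, F}, leaving only B.
Period 2, room 6: period 2 has {A, C, E, B, F} and room 6 has {A, E, F}, leaving only D.
So period 2 reads: B E A F C D.

B E A F C D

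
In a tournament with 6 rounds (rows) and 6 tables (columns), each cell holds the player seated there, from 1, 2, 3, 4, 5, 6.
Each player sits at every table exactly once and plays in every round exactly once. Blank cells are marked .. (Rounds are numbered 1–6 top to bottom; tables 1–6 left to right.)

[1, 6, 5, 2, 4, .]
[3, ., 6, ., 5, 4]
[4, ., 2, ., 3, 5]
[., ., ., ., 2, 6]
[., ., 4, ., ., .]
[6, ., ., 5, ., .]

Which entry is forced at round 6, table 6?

2

Round 1, table 6: round 1 has {1, 2, 4, 5, 6} and table 6 has {4, 5, 6}, leaving only 3.
Round 2, table 4: round 2 has {3, 4, 5, 6} and table 4 has {2, 5}, leaving only 1.
Round 2, table 2: round 2 has {1, 3, 4, 5, 6} and table 2 has {6}, leaving only 2.
Round 3, table 2: round 3 has {2, 3, 4, 5} and table 2 has {2, 6}, leaving only 1.
Round 3, table 4: round 3 has {1, 2, 3, 4, 5} and table 4 has {1, 2, 5}, leaving only 6.
Round 4, table 1: round 4 has {2, 6} and table 1 has {1, 3, 4, 6}, leaving only 5.
Round 5, table 1: round 5 has {4} and table 1 has {1, 3, 4, 5, 6}, leaving only 2.
Round 5, table 4: round 5 has {2, 4} and table 4 has {1, 2, 5, 6}, leaving only 3.
Round 4, table 4: round 4 has {2, 5, 6} and table 4 has {1, 2, 3, 5, 6}, leaving only 4.
Round 4, table 2: round 4 has {2, 4, 5, 6} and table 2 has {1, 2, 6}, leaving only 3.
Round 4, table 3: round 4 has {2, 3, 4, 5, 6} and table 3 has {2, 4, 5, 6}, leaving only 1.
Round 5, table 2: round 5 has {2, 3, 4} and table 2 has {1, 2, 3, 6}, leaving only 5.
Round 5, table 6: round 5 has {2, 3, 4, 5} and table 6 has {3, 4, 5, 6}, leaving only 1.
Round 6 already has {5, 6} and table 6 already has {1, 3, 4, 5, 6}, so round 6, table 6 must be 2.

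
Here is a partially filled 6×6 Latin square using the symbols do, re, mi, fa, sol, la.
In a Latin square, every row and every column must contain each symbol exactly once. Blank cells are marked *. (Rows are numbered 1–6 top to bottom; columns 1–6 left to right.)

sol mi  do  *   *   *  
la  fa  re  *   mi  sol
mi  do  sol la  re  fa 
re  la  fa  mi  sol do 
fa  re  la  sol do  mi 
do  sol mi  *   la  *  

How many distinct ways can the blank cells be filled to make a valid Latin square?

Row 1, column 4: eliminating its row and column leaves {re, fa}.
Row 1, column 5: eliminating its row and column leaves {fa}.
Row 1, column 6: eliminating its row and column leaves {re, la}.
Row 2, column 4: eliminating its row and column leaves {do}.
Row 6, column 4: eliminating its row and column leaves {re, fa}.
Row 6, column 6: eliminating its row and column leaves {re}.
Only one assignment across all blanks avoids any row or column repeat, giving 1 completion.

1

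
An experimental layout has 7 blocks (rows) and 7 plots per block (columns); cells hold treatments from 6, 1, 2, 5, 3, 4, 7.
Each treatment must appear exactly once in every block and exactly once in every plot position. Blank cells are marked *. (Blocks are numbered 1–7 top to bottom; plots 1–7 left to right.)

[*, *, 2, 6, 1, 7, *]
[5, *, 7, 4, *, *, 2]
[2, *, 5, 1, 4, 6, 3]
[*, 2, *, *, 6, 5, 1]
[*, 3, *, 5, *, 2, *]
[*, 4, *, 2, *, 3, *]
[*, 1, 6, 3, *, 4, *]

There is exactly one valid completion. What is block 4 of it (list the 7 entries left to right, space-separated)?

Block 4, plot 4: block 4 has {6, 1, 2, 5} and plot 4 has {6, 1, 2, 5, 3, 4}, leaving only 7.
Block 1, plot 2: block 1 has {6, 1, 2, 7} and plot 2 has {1, 2, 3, 4}, leaving only 5.
Block 1, plot 7: block 1 has {6, 1, 2, 5, 7} and plot 7 has {1, 2, 3}, leaving only 4.
Block 1, plot 1: block 1 has {6, 1, 2, 5, 4, 7} and plot 1 has {2, 5}, leaving only 3.
Block 4, plot 1: block 4 has {6, 1, 2, 5, 7} and plot 1 has {2, 5, 3}, leaving only 4.
Block 4, plot 3: block 4 has {6, 1, 2, 5, 4, 7} and plot 3 has {6, 2, 5, 7}, leaving only 3.
So block 4 reads: 4 2 3 7 6 5 1.

4 2 3 7 6 5 1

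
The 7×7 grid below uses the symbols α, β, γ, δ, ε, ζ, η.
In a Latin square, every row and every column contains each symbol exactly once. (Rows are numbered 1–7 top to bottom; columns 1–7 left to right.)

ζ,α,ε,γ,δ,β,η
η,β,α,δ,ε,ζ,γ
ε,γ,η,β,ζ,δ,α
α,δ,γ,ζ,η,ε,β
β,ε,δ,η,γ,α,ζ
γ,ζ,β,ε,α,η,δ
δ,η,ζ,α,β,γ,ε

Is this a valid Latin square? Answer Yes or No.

Each row is a permutation of the 7 symbols, and so is each column.

Yes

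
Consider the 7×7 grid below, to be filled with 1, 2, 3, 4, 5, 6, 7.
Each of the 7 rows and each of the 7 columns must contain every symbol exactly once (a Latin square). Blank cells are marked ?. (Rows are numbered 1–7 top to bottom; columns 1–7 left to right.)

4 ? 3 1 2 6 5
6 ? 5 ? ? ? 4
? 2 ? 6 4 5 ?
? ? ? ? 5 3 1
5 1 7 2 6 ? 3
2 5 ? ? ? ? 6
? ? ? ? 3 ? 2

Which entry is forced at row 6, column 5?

7

Row 1, column 2: row 1 has {1, 2, 3, 4, 5, 6} and column 2 has {1, 2, 5}, leaving only 7.
Row 2, column 2: row 2 has {4, 5, 6} and column 2 has {1, 2, 5, 7}, leaving only 3.
Row 2, column 4: row 2 has {3, 4, 5, 6} and column 4 has {1, 2, 6}, leaving only 7.
Row 2, column 5: row 2 has {3, 4, 5, 6, 7} and column 5 has {2, 3, 4, 5, 6}, leaving only 1.
Row 6 already has {2, 5, 6} and column 5 already has {1, 2, 3, 4, 5, 6}, so row 6, column 5 must be 7.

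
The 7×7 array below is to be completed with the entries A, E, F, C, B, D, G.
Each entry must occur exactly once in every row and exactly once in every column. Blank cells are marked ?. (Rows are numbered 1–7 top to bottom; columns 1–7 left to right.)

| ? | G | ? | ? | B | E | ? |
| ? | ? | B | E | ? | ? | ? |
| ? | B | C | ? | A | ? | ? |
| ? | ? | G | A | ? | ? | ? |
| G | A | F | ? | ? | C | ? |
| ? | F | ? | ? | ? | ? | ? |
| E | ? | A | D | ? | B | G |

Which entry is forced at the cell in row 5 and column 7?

D

Row 1, column 3: row 1 has {E, B, G} and column 3 has {A, F, C, B, G}, leaving only D.
Row 5, column 4: row 5 has {A, F, C, G} and column 4 has {A, E, D}, leaving only B.
Row 6, column 3: row 6 has {F} and column 3 has {A, F, C, B, D, G}, leaving only E.
Row 7, column 2: row 7 has {A, E, B, D, G} and column 2 has {A, F, B, G}, leaving only C.
Row 2, column 2: row 2 has {E, B} and column 2 has {A, F, C, B, G}, leaving only D.
Row 4, column 2: row 4 has {A, G} and column 2 has {A, F, C, B, D, G}, leaving only E.
Row 7, column 5: row 7 has {A, E, C, B, D, G} and column 5 has {A, B}, leaving only F.
Row 5, column 7 is narrowed to {E, D}.
If it were E, then row 6, column 5 would be left with no valid symbol.
So row 5, column 7 must be D.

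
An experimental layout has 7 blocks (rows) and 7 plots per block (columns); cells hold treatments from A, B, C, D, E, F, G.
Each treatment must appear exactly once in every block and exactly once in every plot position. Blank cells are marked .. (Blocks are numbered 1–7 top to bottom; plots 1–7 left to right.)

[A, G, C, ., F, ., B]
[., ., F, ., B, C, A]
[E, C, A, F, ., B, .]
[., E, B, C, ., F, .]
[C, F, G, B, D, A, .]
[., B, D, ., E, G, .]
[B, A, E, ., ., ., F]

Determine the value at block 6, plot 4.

A

Block 6 already has {B, D, E, G} and plot 4 already has {B, C, F}, so block 6, plot 4 must be A.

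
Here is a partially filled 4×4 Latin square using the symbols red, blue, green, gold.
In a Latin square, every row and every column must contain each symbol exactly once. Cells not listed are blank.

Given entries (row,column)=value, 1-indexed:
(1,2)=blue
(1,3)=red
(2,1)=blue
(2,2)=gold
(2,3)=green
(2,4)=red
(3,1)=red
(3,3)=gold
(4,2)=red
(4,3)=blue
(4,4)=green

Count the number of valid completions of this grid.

1

Row 1, column 1: eliminating its row and column leaves {green, gold}.
Row 1, column 4: eliminating its row and column leaves {gold}.
Row 3, column 2: eliminating its row and column leaves {green}.
Row 3, column 4: eliminating its row and column leaves {blue}.
Row 4, column 1: eliminating its row and column leaves {gold}.
Only one assignment across all blanks avoids any row or column repeat, giving 1 completion.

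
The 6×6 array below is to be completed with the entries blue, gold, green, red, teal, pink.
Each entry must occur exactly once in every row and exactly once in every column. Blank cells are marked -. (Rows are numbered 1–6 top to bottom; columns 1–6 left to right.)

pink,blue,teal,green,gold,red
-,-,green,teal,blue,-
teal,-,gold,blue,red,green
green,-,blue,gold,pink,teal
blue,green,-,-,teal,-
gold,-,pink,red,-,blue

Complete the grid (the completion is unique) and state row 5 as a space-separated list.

blue green red pink teal gold

Row 5, column 3: row 5 has {blue, green, teal} and column 3 has {blue, gold, green, teal, pink}, leaving only red.
Row 5, column 4: row 5 has {blue, green, red, teal} and column 4 has {blue, gold, green, red, teal}, leaving only pink.
Row 5, column 6: row 5 has {blue, green, red, teal, pink} and column 6 has {blue, green, red, teal}, leaving only gold.
So row 5 reads: blue green red pink teal gold.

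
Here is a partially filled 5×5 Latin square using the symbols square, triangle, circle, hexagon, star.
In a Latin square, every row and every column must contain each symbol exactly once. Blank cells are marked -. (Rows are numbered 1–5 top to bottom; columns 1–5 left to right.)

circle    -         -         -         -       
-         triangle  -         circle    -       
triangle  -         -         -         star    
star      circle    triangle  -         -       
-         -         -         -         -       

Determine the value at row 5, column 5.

Row 5, column 5 is narrowed to {square, triangle, circle, hexagon}.
If it were square, then row 4, column 5 would be left with no valid symbol.
If it were triangle, propagating the remaining blanks reaches a contradiction.
If it were hexagon, then row 4, column 5 would be left with no valid symbol.
So row 5, column 5 must be circle.

circle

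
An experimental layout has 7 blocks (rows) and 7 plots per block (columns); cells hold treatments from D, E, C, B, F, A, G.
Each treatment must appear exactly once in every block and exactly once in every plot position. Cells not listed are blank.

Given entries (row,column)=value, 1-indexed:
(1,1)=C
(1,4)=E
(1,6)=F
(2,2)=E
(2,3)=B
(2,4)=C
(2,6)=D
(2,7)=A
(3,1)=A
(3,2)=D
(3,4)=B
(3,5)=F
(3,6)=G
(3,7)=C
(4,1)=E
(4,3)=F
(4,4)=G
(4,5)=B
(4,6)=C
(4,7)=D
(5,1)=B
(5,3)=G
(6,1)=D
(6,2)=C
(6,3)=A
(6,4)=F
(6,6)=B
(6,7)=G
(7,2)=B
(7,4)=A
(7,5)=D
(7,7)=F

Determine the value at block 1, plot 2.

G

Block 1, plot 3: block 1 has {E, C, F} and plot 3 has {B, F, A, G}, leaving only D.
Block 1, plot 7: block 1 has {D, E, C, F} and plot 7 has {D, C, F, A, G}, leaving only B.
Block 2, plot 5: block 2 has {D, E, C, B, A} and plot 5 has {D, B, F}, leaving only G.
Block 1, plot 5: block 1 has {D, E, C, B, F} and plot 5 has {D, B, F, G}, leaving only A.
Block 1 already has {D, E, C, B, F, A} and plot 2 already has {D, E, C, B}, so block 1, plot 2 must be G.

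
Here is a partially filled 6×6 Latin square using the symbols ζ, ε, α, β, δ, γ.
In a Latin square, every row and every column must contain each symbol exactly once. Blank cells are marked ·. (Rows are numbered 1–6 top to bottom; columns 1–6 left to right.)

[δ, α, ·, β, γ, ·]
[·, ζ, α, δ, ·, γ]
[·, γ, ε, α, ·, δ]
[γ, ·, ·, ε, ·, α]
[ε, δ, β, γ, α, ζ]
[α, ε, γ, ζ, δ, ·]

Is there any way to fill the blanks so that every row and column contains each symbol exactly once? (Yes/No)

No row or column among the givens repeats a symbol, and propagating forced cells runs into no contradiction.
One valid completion exists (for instance, δ α ζ β γ ε / β ζ α δ ε γ / ζ γ ε α β δ / γ β δ ε ζ α / ε δ β γ α ζ / α ε γ ζ δ β).

Yes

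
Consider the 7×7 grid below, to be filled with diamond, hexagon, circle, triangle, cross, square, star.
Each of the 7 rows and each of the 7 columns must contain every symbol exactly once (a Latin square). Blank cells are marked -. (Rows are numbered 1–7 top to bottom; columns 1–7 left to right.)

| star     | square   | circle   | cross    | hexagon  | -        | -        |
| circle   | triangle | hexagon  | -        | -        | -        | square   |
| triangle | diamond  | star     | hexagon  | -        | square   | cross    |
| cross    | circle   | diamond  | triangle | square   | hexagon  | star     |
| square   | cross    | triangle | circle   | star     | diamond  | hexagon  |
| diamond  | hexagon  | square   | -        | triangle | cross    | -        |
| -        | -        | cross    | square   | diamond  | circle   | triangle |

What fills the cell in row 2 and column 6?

star

Row 2 already has {hexagon, circle, triangle, square} and column 6 already has {diamond, hexagon, circle, cross, square}, so row 2, column 6 must be star.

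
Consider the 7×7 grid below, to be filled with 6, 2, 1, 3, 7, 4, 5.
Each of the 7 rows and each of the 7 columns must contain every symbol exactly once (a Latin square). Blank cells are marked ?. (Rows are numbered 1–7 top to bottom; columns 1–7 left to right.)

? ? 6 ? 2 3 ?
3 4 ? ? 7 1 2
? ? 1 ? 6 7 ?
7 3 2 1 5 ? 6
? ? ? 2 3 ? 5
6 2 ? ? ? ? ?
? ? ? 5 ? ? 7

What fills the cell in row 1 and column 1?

5

Row 2, column 3: row 2 has {2, 1, 3, 7, 4} and column 3 has {6, 2, 1}, leaving only 5.
Row 2, column 4: row 2 has {2, 1, 3, 7, 4, 5} and column 4 has {2, 1, 5}, leaving only 6.
Row 3, column 2: row 3 has {6, 1, 7} and column 2 has {2, 3, 4}, leaving only 5.
Row 4, column 6: row 4 has {6, 2, 1, 3, 7, 5} and column 6 has {1, 3, 7}, leaving only 4.
Row 5, column 6: row 5 has {2, 3, 5} and column 6 has {1, 3, 7, 4}, leaving only 6.
Row 6, column 6: row 6 has {6, 2} and column 6 has {6, 1, 3, 7, 4}, leaving only 5.
Row 7, column 6: row 7 has {7, 5} and column 6 has {6, 1, 3, 7, 4, 5}, leaving only 2.
Row 1, column 1 is narrowed to {1, 4, 5}.
If it were 1, then row 1, column 7 would be left with no valid symbol.
If it were 4, then row 1, column 7 would be left with no valid symbol.
So row 1, column 1 must be 5.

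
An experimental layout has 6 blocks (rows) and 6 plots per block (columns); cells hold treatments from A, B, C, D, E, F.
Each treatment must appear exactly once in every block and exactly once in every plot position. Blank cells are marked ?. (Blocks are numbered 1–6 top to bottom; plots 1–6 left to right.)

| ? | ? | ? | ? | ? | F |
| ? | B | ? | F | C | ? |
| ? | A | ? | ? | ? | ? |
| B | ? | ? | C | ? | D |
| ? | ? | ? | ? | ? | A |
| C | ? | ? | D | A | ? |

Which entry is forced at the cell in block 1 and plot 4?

Block 2, plot 6: block 2 has {B, C, F} and plot 6 has {A, D, F}, leaving only E.
Block 6, plot 6: block 6 has {A, C, D} and plot 6 has {A, D, E, F}, leaving only B.
Block 3, plot 6: block 3 has {A} and plot 6 has {A, B, D, E, F}, leaving only C.
Block 1, plot 4 is narrowed to {A, B, E}.
If it were B, then block 5, plot 4 would be left with no valid symbol.
If it were E, then block 5, plot 4 would be left with no valid symbol.
So block 1, plot 4 must be A.

A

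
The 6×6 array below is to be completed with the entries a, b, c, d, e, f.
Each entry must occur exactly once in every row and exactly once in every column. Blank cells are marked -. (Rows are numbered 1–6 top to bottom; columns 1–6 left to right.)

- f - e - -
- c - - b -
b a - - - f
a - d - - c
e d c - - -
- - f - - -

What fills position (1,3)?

b

Row 3, column 3: row 3 has {a, b, f} and column 3 has {c, d, f}, leaving only e.
Row 2, column 3: row 2 has {b, c} and column 3 has {c, d, e, f}, leaving only a.
Row 1 already has {e, f} and column 3 already has {a, c, d, e, f}, so row 1, column 3 must be b.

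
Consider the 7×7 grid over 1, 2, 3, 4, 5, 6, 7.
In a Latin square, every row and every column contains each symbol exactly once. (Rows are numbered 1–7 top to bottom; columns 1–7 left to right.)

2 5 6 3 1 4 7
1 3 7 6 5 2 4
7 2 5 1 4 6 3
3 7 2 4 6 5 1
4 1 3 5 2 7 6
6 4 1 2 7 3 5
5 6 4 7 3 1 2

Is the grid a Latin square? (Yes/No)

Each row is a permutation of the 7 symbols, and so is each column.

Yes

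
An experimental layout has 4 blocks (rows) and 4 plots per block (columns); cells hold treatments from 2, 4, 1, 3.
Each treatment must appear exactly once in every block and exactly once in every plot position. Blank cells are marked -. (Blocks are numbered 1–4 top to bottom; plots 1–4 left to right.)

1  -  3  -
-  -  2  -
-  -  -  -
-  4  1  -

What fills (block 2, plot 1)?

Block 1, plot 2: block 1 has {1, 3} and plot 2 has {4}, leaving only 2.
Block 1, plot 4: block 1 has {2, 1, 3} and plot 4 has {}, leaving only 4.
Block 3, plot 3: block 3 has {} and plot 3 has {2, 1, 3}, leaving only 4.
Block 2, plot 1 is narrowed to {4, 3}.
If it were 3, then block 2, plot 4 would be left with no valid symbol.
So block 2, plot 1 must be 4.

4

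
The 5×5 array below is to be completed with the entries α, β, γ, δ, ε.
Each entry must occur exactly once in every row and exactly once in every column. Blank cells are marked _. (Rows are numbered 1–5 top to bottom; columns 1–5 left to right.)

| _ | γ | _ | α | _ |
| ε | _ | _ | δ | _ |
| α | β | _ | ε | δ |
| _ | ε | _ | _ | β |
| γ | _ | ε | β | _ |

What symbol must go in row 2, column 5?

Row 1, column 5: row 1 has {α, γ} and column 5 has {β, δ}, leaving only ε.
Row 2, column 2: row 2 has {δ, ε} and column 2 has {β, γ, ε}, leaving only α.
Row 2 already has {α, δ, ε} and column 5 already has {β, δ, ε}, so row 2, column 5 must be γ.

γ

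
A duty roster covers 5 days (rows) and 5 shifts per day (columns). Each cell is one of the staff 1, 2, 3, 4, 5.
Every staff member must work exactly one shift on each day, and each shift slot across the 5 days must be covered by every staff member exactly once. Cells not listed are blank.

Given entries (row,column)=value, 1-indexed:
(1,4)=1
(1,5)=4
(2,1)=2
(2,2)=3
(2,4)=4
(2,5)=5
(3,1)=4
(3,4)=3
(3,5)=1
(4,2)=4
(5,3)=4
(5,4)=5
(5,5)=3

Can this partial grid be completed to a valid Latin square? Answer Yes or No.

Day 2, shift 3: day 2 has {2, 3, 4, 5} and shift 3 has {4}, so it must be 1.
Day 4, shift 4: day 4 has {4} and shift 4 has {1, 3, 4, 5}, so it must be 2.
Now day 4, shift 5: day 4 together with shift 5 already contain {1, 2, 3, 4, 5} — every symbol — so nothing can go there. The grid has no valid completion.

No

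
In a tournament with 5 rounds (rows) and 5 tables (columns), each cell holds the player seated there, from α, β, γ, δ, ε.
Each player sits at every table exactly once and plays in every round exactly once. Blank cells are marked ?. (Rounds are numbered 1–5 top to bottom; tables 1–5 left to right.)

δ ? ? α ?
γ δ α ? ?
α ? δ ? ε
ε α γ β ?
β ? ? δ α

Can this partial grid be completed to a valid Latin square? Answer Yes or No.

No round or table among the givens repeats a symbol, and propagating forced cells runs into no contradiction.
One valid completion exists (for instance, δ ε β α γ / γ δ α ε β / α β δ γ ε / ε α γ β δ / β γ ε δ α).

Yes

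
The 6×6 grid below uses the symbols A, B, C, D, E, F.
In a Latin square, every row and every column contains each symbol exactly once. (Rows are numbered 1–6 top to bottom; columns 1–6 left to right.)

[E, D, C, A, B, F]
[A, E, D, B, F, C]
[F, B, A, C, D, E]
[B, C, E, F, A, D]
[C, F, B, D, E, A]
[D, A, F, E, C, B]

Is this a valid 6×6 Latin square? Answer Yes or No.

Yes

Each row is a permutation of the 6 symbols, and so is each column.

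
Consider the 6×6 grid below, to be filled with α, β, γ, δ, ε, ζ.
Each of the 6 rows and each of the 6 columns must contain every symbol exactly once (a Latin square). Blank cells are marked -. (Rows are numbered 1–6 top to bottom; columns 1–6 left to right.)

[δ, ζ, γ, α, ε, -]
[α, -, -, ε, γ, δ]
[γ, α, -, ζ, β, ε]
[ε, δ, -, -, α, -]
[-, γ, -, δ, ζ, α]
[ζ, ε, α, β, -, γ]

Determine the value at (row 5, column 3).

ε

Row 1, column 6: row 1 has {α, γ, δ, ε, ζ} and column 6 has {α, γ, δ, ε}, leaving only β.
Row 2, column 2: row 2 has {α, γ, δ, ε} and column 2 has {α, γ, δ, ε, ζ}, leaving only β.
Row 2, column 3: row 2 has {α, β, γ, δ, ε} and column 3 has {α, γ}, leaving only ζ.
Row 3, column 3: row 3 has {α, β, γ, ε, ζ} and column 3 has {α, γ, ζ}, leaving only δ.
Row 4, column 3: row 4 has {α, δ, ε} and column 3 has {α, γ, δ, ζ}, leaving only β.
Row 5 already has {α, γ, δ, ζ} and column 3 already has {α, β, γ, δ, ζ}, so row 5, column 3 must be ε.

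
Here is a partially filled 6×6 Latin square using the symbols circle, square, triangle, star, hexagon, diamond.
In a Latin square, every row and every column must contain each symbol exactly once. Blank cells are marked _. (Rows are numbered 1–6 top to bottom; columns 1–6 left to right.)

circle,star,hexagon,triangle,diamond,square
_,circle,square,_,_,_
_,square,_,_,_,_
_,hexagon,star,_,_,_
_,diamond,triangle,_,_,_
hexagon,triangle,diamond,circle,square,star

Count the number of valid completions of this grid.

Row 2, column 1: eliminating its row and column leaves {triangle, star, diamond}.
Row 2, column 4: eliminating its row and column leaves {star, hexagon, diamond}.
Row 2, column 5: eliminating its row and column leaves {triangle, star, hexagon}.
Row 2, column 6: eliminating its row and column leaves {triangle, hexagon, diamond}.
Row 3, column 1: eliminating its row and column leaves {triangle, star, diamond}.
Row 3, column 3: eliminating its row and column leaves {circle}.
Row 3, column 4: eliminating its row and column leaves {star, hexagon, diamond}.
Row 3, column 5: eliminating its row and column leaves {circle, triangle, star, hexagon}.
Row 3, column 6: eliminating its row and column leaves {circle, triangle, hexagon, diamond}.
Row 4, column 1: eliminating its row and column leaves {square, triangle, diamond}.
Row 4, column 4: eliminating its row and column leaves {square, diamond}.
Row 4, column 5: eliminating its row and column leaves {circle, triangle}.
Row 4, column 6: eliminating its row and column leaves {circle, triangle, diamond}.
Row 5, column 1: eliminating its row and column leaves {square, star}.
Row 5, column 4: eliminating its row and column leaves {square, star, hexagon}.
Row 5, column 5: eliminating its row and column leaves {circle, star, hexagon}.
Row 5, column 6: eliminating its row and column leaves {circle, hexagon}.
Enumerating the assignments across these blanks that avoid any row or column repeat gives 20 completions.

20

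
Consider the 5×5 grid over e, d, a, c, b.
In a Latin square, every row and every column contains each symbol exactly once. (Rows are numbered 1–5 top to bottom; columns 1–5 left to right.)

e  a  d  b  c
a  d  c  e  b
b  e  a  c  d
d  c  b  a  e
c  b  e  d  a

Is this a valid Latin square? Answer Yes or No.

Each row is a permutation of the 5 symbols, and so is each column.

Yes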